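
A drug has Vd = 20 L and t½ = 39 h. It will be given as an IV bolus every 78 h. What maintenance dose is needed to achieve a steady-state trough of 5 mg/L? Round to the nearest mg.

τ/t½ = 78/39 ≈ 2, so f = (1/2)^(78/39) ≈ 0.250000.
Cmin,ss = (D/Vd)·f/(1−f), so D = Cmin,ss·Vd·(1−f)/f.
D = 5 × 20 × (1−f)/f ≈ 5 × 20 × 3.00000 ≈ 300.00 mg.

300 mg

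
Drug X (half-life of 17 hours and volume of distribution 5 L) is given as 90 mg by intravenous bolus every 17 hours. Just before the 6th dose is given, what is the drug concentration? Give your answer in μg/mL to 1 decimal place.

f = (1/2)^(τ/t½) = (1/2)^(17/17) ≈ 0.5000.
C₀ = D/Vd = 90/5 ≈ 18.000 μg/mL.
Before the 6th dose, 5 doses have been given. Superposition: Cmin = C₀·(f + f² + … + f^5).
≈ 18.000 × (0.5000 + 0.2500 + 0.1250 + 0.0625 + 0.0313) ≈ 18.000 × 0.9688 ≈ 17.438 μg/mL.

17.4 μg/mL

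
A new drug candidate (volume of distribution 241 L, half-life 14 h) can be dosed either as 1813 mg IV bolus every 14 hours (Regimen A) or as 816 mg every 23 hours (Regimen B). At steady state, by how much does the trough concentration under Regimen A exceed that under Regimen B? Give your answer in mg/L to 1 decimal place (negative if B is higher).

Regimen A: f = (1/2)^(14/14) ≈ 0.5000; Cmin,ss = (1813/241)·f/(1−f) ≈ 7.523 mg/L.
Regimen B: f = (1/2)^(23/14) ≈ 0.3202; Cmin,ss = (816/241)·f/(1−f) ≈ 1.595 mg/L.
Difference ≈ 7.523 − 1.595 ≈ 5.928 mg/L.

5.9 mg/L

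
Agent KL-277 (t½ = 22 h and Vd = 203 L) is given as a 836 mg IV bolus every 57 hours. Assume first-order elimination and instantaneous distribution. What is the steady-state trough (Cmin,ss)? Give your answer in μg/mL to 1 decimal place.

k = ln2/t½ = ln2/22 ≈ 0.031507 h⁻¹; fraction remaining f = e^(−kτ) = e^(−0.031507×57) ≈ 0.1660.
Each bolus raises the concentration by D/Vd = 836/203 ≈ 4.118 μg/mL.
Steady-state trough Cmin,ss = C₀·f/(1−f) ≈ 4.118 × 0.1660/0.8340 ≈ 0.820 μg/mL.

0.8 μg/mL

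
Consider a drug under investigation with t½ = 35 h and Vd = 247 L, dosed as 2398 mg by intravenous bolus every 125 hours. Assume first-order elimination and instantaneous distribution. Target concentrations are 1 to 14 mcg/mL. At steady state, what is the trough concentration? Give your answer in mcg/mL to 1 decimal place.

0.9 mcg/mL

Over one 125-h interval, 125/35 ≈ 3.5714 half-lives elapse, leaving f ≈ 0.0841 of each dose.
Accumulation ratio R = 1/(1 − f) ≈ 1/0.9159 ≈ 1.0918.
Each bolus raises the concentration by D/Vd = 2398/247 ≈ 9.709 mcg/mL.
Cmax,ss = C₀/(1 − f) ≈ 9.709/0.9159 ≈ 10.601 mcg/mL.
One interval later, Cmin,ss = Cmax,ss·e^(−kτ) ≈ 10.601 × 0.0841 ≈ 0.892 mcg/mL.
Trough 0.9 mcg/mL vs MEC 1 mcg/mL: subtherapeutic.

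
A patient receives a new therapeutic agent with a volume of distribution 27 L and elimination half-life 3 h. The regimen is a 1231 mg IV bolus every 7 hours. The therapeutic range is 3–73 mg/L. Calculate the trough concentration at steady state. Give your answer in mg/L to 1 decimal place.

11.3 mg/L

k = ln2/t½ = ln2/3 ≈ 0.231049 h⁻¹; fraction remaining f = e^(−kτ) = e^(−0.231049×7) ≈ 0.1984.
Each bolus raises the concentration by D/Vd = 1231/27 ≈ 45.593 mg/L.
Steady-state trough Cmin,ss = C₀·f/(1−f) ≈ 45.593 × 0.1984/0.8016 ≈ 11.284 mg/L.
Trough 11.3 mg/L vs MEC 3 mg/L: adequate.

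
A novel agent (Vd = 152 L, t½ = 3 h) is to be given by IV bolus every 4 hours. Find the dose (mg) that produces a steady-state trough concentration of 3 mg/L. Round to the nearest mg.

693 mg

τ/t½ = 4/3 ≈ 1.3333, so f = (1/2)^(4/3) ≈ 0.396850.
Cmin,ss = (D/Vd)·f/(1−f), so D = Cmin,ss·Vd·(1−f)/f.
D = 3 × 152 × (1−f)/f ≈ 3 × 152 × 1.51984 ≈ 693.05 mg.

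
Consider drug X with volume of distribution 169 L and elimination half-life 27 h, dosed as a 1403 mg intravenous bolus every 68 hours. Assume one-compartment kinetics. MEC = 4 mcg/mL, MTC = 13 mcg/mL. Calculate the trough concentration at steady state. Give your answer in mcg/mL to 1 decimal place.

τ/t½ = 68/27 ≈ 2.5185, so fraction remaining f = (1/2)^(68/27) ≈ 0.1745.
Accumulation ratio R = 1/(1 − f) ≈ 1/0.8255 ≈ 1.2114.
Each bolus raises the concentration by D/Vd = 1403/169 ≈ 8.302 mcg/mL.
Steady-state peak Cmax,ss = C₀·R ≈ 8.302 × 1.2114 ≈ 10.057 mcg/mL.
One interval later, Cmin,ss = Cmax,ss·e^(−kτ) ≈ 10.057 × 0.1745 ≈ 1.755 mcg/mL.
Trough 1.8 mcg/mL vs MEC 4 mcg/mL: subtherapeutic.

1.8 mcg/mL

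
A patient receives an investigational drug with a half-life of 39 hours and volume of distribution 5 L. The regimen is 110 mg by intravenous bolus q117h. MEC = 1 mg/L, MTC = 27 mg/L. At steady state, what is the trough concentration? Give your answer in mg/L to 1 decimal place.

The dosing interval is 3 half-lives, so f = 2^(−3) = 0.125.
Accumulation ratio R = 1/(1 − f) = 1/0.875 = 8/7.
Single-dose peak C₀ = D/Vd = 110/5 = 22 mg/L.
Steady-state peak Cmax,ss = C₀·R = 22 × 8/7 ≈ 25.143 mg/L.
Steady-state trough Cmin,ss = Cmax,ss·f ≈ 25.143 × 0.125 ≈ 3.143 mg/L.
Trough 3.1 mg/L vs MEC 1 mg/L: adequate.

3.1 mg/L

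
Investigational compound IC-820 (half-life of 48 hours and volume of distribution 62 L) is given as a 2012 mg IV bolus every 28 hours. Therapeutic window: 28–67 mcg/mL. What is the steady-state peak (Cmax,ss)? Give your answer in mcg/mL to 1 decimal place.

97.6 mcg/mL

k = ln2/t½ = ln2/48 ≈ 0.014441 h⁻¹; fraction remaining f = e^(−kτ) = e^(−0.014441×28) ≈ 0.6674.
Accumulation ratio R = 1/(1 − f) ≈ 1/0.3326 ≈ 3.0066.
Each bolus raises the concentration by D/Vd = 2012/62 ≈ 32.452 mcg/mL.
Steady-state peak Cmax,ss = C₀·R ≈ 32.452 × 3.0066 ≈ 97.570 mcg/mL.
Peak 97.6 mcg/mL vs MTC 67 mcg/mL: exceeds toxic threshold.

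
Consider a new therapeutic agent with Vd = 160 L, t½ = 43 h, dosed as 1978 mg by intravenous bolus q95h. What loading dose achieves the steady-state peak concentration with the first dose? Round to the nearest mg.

f = (1/2)^(95/43) ≈ 0.216239; accumulation ratio R = 1/(1−f) ≈ 1.27590.
Loading dose to hit Cmax,ss on first dose: D_load = D_maint·R ≈ 1978 × 1.27590 ≈ 2523.73 mg.

2524 mg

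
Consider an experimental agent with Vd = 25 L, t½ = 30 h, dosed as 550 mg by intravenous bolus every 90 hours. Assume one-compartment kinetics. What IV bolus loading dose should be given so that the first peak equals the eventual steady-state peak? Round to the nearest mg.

629 mg

f = (1/2)^(90/30) ≈ 0.125000; accumulation ratio R = 1/(1−f) ≈ 1.14286.
Loading dose to hit Cmax,ss on first dose: D_load = D_maint·R ≈ 550 × 1.14286 ≈ 628.57 mg.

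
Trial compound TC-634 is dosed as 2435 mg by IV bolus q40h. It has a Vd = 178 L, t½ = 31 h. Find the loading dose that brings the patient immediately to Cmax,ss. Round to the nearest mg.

f = (1/2)^(40/31) ≈ 0.408860; accumulation ratio R = 1/(1−f) ≈ 1.69165.
Loading dose to hit Cmax,ss on first dose: D_load = D_maint·R ≈ 2435 × 1.69165 ≈ 4119.17 mg.

4119 mg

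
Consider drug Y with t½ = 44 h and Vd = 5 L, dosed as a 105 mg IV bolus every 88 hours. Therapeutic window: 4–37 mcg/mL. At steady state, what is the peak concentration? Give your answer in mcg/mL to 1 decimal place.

28.0 mcg/mL

The dosing interval is 2 half-lives, so f = 2^(−2) = 0.25.
Accumulation ratio R = 1/(1 − f) = 1/0.75 = 4/3.
Single-dose peak C₀ = D/Vd = 105/5 = 21 mcg/mL.
Steady-state peak Cmax,ss = C₀·R = 21 × 4/3 ≈ 28.000 mcg/mL.
Peak 28.0 mcg/mL vs MTC 37 mcg/mL: below toxic threshold.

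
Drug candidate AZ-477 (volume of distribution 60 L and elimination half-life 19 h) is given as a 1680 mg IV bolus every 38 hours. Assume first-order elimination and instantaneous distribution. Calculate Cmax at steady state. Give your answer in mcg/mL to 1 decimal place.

37.3 mcg/mL

The dosing interval is 2 half-lives, so f = 2^(−2) = 0.25.
At steady state, R = 1/(1 − 0.25) = 4/3.
Single-dose peak C₀ = D/Vd = 1680/60 = 28 mcg/mL.
Steady-state peak Cmax,ss = C₀·R = 28 × 4/3 ≈ 37.333 mcg/mL.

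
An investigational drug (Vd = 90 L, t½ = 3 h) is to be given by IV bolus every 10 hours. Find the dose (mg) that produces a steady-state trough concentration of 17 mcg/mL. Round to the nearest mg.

τ/t½ = 10/3 ≈ 3.3333, so f = (1/2)^(10/3) ≈ 0.099213.
Cmin,ss = (D/Vd)·f/(1−f), so D = Cmin,ss·Vd·(1−f)/f.
D = 17 × 90 × (1−f)/f ≈ 17 × 90 × 9.07932 ≈ 13891.36 mg.

13891 mg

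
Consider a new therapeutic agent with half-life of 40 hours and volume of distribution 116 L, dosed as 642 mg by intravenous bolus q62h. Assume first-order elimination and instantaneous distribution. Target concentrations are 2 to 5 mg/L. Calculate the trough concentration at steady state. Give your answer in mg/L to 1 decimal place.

τ/t½ = 62/40 ≈ 1.55, so fraction remaining f = (1/2)^(62/40) ≈ 0.3415.
Single-dose peak C₀ = D/Vd = 642/116 ≈ 5.534 mg/L.
Steady-state trough Cmin,ss = C₀·f/(1−f) ≈ 5.534 × 0.3415/0.6585 ≈ 2.870 mg/L.
Trough 2.9 mg/L vs MEC 2 mg/L: adequate.

2.9 mg/L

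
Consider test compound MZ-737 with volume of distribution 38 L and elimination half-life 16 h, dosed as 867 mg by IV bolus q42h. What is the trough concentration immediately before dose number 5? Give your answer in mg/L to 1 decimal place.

4.4 mg/L

f = (1/2)^(τ/t½) = (1/2)^(42/16) ≈ 0.1621.
C₀ = D/Vd = 867/38 ≈ 22.816 mg/L.
Before the 5th dose, 4 doses have been given. Superposition: Cmin = C₀·(f + f² + … + f^4).
≈ 22.816 × (0.1621 + 0.0263 + 0.0043 + 0.0007) ≈ 22.816 × 0.1934 ≈ 4.413 mg/L.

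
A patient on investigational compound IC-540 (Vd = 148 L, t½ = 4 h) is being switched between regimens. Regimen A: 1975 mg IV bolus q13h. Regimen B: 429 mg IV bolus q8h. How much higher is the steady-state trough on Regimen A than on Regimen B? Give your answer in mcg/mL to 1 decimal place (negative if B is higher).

0.6 mcg/mL

Regimen A: f = (1/2)^(13/4) ≈ 0.1051; Cmin,ss = (1975/148)·f/(1−f) ≈ 1.567 mcg/mL.
Regimen B: f = (1/2)^(8/4) ≈ 0.2500; Cmin,ss = (429/148)·f/(1−f) ≈ 0.966 mcg/mL.
Difference ≈ 1.567 − 0.966 ≈ 0.601 mcg/mL.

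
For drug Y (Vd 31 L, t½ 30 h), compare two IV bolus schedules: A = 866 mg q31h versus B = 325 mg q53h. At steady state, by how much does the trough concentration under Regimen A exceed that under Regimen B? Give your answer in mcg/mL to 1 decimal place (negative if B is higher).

Regimen A: f = (1/2)^(31/30) ≈ 0.4886; Cmin,ss = (866/31)·f/(1−f) ≈ 26.690 mcg/mL.
Regimen B: f = (1/2)^(53/30) ≈ 0.2939; Cmin,ss = (325/31)·f/(1−f) ≈ 4.364 mcg/mL.
Difference ≈ 26.690 − 4.364 ≈ 22.326 mcg/mL.

22.3 mcg/mL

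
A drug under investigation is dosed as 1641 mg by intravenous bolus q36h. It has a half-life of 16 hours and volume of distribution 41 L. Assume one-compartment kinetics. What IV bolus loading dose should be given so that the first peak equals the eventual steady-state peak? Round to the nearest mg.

2078 mg

f = (1/2)^(36/16) ≈ 0.210224; accumulation ratio R = 1/(1−f) ≈ 1.26618.
Loading dose to hit Cmax,ss on first dose: D_load = D_maint·R ≈ 1641 × 1.26618 ≈ 2077.80 mg.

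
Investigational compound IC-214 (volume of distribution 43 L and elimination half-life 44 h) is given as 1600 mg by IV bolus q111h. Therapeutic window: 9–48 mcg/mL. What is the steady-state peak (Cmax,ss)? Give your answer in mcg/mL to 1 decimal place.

Over one 111-h interval, 111/44 ≈ 2.5227 half-lives elapse, leaving f ≈ 0.1740 of each dose.
At steady state, accumulation factor R = 1/(1 − e^(−kτ)) ≈ 1.2107.
Single-dose peak C₀ = D/Vd = 1600/43 ≈ 37.209 mcg/mL.
Cmax,ss = C₀/(1 − f) ≈ 37.209/0.8260 ≈ 45.047 mcg/mL.
Peak 45.0 mcg/mL vs MTC 48 mcg/mL: below toxic threshold.

45.0 mcg/mL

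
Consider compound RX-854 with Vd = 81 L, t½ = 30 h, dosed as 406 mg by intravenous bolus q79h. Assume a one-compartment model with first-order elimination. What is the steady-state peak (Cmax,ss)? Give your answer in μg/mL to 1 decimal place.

6.0 μg/mL

τ/t½ = 79/30 ≈ 2.6333, so fraction remaining f = (1/2)^(79/30) ≈ 0.1612.
Accumulation ratio R = 1/(1 − f) ≈ 1/0.8388 ≈ 1.1922.
Single-dose peak C₀ = D/Vd = 406/81 ≈ 5.012 μg/mL.
Steady-state peak Cmax,ss = C₀·R ≈ 5.012 × 1.1922 ≈ 5.975 μg/mL.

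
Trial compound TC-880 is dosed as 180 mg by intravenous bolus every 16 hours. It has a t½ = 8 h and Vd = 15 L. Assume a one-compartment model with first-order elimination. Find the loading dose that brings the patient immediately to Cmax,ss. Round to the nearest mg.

240 mg

f = (1/2)^(16/8) ≈ 0.250000; accumulation ratio R = 1/(1−f) ≈ 1.33333.
Loading dose to hit Cmax,ss on first dose: D_load = D_maint·R ≈ 180 × 1.33333 ≈ 240.00 mg.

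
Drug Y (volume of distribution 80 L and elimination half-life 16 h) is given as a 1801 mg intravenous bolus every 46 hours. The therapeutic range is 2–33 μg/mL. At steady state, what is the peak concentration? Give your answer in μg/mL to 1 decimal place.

26.1 μg/mL

Over one 46-h interval, 46/16 ≈ 2.875 half-lives elapse, leaving f ≈ 0.1363 of each dose.
Accumulation ratio R = 1/(1 − f) ≈ 1/0.8637 ≈ 1.1578.
Each bolus raises the concentration by D/Vd = 1801/80 ≈ 22.512 μg/mL.
Steady-state peak Cmax,ss = C₀·R ≈ 22.512 × 1.1578 ≈ 26.064 μg/mL.
Peak 26.1 μg/mL vs MTC 33 μg/mL: below toxic threshold.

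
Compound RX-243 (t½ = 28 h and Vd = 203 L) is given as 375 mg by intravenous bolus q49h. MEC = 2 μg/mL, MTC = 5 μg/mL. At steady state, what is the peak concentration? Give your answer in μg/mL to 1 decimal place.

τ/t½ = 49/28 ≈ 1.75, so fraction remaining f = (1/2)^(49/28) ≈ 0.2973.
Accumulation ratio R = 1/(1 − f) ≈ 1/0.7027 ≈ 1.4231.
Each bolus raises the concentration by D/Vd = 375/203 ≈ 1.847 μg/mL.
Cmax,ss = C₀/(1 − f) ≈ 1.847/0.7027 ≈ 2.628 μg/mL.
Peak 2.6 μg/mL vs MTC 5 μg/mL: below toxic threshold.

2.6 μg/mL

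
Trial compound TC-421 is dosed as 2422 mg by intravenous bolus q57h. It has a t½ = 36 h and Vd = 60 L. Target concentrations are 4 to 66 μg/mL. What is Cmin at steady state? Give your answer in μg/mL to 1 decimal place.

20.2 μg/mL

Over one 57-h interval, 57/36 ≈ 1.5833 half-lives elapse, leaving f ≈ 0.3337 of each dose.
Each bolus raises the concentration by D/Vd = 2422/60 ≈ 40.367 μg/mL.
Steady-state trough Cmin,ss = C₀·f/(1−f) ≈ 40.367 × 0.3337/0.6663 ≈ 20.217 μg/mL.
Trough 20.2 μg/mL vs MEC 4 μg/mL: adequate.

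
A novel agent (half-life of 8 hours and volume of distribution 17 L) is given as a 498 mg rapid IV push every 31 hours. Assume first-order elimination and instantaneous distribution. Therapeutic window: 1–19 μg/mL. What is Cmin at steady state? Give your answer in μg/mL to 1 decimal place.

2.1 μg/mL

τ/t½ = 31/8 ≈ 3.875, so fraction remaining f = (1/2)^(31/8) ≈ 0.0682.
Accumulation ratio R = 1/(1 − f) ≈ 1/0.9318 ≈ 1.0732.
Single-dose peak C₀ = D/Vd = 498/17 ≈ 29.294 μg/mL.
Steady-state peak Cmax,ss = C₀·R ≈ 29.294 × 1.0732 ≈ 31.438 μg/mL.
One interval later, Cmin,ss = Cmax,ss·e^(−kτ) ≈ 31.438 × 0.0682 ≈ 2.144 μg/mL.
Trough 2.1 μg/mL vs MEC 1 μg/mL: adequate.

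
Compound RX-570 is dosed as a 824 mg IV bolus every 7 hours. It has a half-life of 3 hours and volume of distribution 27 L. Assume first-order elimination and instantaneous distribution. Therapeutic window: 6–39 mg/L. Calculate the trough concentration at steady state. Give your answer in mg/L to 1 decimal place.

7.6 mg/L

τ/t½ = 7/3 ≈ 2.3333, so fraction remaining f = (1/2)^(7/3) ≈ 0.1984.
Each bolus raises the concentration by D/Vd = 824/27 ≈ 30.519 mg/L.
Steady-state trough Cmin,ss = C₀·f/(1−f) ≈ 30.519 × 0.1984/0.8016 ≈ 7.554 mg/L.
Trough 7.6 mg/L vs MEC 6 mg/L: adequate.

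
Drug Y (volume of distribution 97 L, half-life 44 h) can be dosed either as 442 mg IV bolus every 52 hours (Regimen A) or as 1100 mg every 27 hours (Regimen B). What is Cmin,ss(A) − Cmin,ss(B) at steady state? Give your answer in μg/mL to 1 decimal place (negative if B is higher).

Regimen A: f = (1/2)^(52/44) ≈ 0.4408; Cmin,ss = (442/97)·f/(1−f) ≈ 3.592 μg/mL.
Regimen B: f = (1/2)^(27/44) ≈ 0.6535; Cmin,ss = (1100/97)·f/(1−f) ≈ 21.388 μg/mL.
Difference ≈ 3.592 − 21.388 ≈ -17.796 μg/mL.

-17.8 μg/mL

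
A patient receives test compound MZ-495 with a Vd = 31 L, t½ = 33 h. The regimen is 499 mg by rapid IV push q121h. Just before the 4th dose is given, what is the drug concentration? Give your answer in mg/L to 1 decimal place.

1.4 mg/L

f = (1/2)^(τ/t½) = (1/2)^(121/33) ≈ 0.0787.
C₀ = D/Vd = 499/31 ≈ 16.097 mg/L.
Before the 4th dose, 3 doses have been given. Superposition: Cmin = C₀·(f + f² + … + f^3).
≈ 16.097 × (0.0787 + 0.0062 + 0.0005) ≈ 16.097 × 0.0854 ≈ 1.375 mg/L.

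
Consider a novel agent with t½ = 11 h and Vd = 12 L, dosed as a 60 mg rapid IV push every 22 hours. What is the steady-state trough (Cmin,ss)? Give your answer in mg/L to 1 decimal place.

1.7 mg/L

The dosing interval is 2 half-lives, so f = 2^(−2) = 0.25.
At steady state, R = 1/(1 − 0.25) = 4/3.
Single-dose peak C₀ = D/Vd = 60/12 = 5 mg/L.
Steady-state peak Cmax,ss = C₀·R = 5 × 4/3 ≈ 6.667 mg/L.
Steady-state trough Cmin,ss = Cmax,ss·f ≈ 6.667 × 0.25 ≈ 1.667 mg/L.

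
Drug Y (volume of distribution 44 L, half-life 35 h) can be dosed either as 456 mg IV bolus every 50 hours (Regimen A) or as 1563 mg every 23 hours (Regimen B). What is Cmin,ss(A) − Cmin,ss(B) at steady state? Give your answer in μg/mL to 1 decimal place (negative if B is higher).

-55.4 μg/mL

Regimen A: f = (1/2)^(50/35) ≈ 0.3715; Cmin,ss = (456/44)·f/(1−f) ≈ 6.126 μg/mL.
Regimen B: f = (1/2)^(23/35) ≈ 0.6341; Cmin,ss = (1563/44)·f/(1−f) ≈ 61.560 μg/mL.
Difference ≈ 6.126 − 61.560 ≈ -55.434 μg/mL.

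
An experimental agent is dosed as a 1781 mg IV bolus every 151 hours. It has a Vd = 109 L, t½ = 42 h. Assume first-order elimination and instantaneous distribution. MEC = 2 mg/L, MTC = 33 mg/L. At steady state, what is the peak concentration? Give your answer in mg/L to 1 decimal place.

17.8 mg/L

τ/t½ = 151/42 ≈ 3.5952, so fraction remaining f = (1/2)^(151/42) ≈ 0.0827.
Accumulation ratio R = 1/(1 − f) ≈ 1/0.9173 ≈ 1.0902.
Each bolus raises the concentration by D/Vd = 1781/109 ≈ 16.339 mg/L.
Steady-state peak Cmax,ss = C₀·R ≈ 16.339 × 1.0902 ≈ 17.813 mg/L.
Peak 17.8 mg/L vs MTC 33 mg/L: below toxic threshold.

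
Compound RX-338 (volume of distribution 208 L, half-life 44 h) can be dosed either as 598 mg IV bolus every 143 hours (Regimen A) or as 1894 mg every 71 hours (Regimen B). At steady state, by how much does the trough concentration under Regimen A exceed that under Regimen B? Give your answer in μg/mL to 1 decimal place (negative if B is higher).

-4.1 μg/mL

Regimen A: f = (1/2)^(143/44) ≈ 0.1051; Cmin,ss = (598/208)·f/(1−f) ≈ 0.338 μg/mL.
Regimen B: f = (1/2)^(71/44) ≈ 0.3268; Cmin,ss = (1894/208)·f/(1−f) ≈ 4.420 μg/mL.
Difference ≈ 0.338 − 4.420 ≈ -4.082 μg/mL.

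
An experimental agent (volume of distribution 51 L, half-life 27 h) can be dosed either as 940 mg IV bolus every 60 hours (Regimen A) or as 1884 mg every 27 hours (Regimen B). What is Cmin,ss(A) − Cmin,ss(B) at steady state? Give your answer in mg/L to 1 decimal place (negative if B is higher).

-31.9 mg/L

Regimen A: f = (1/2)^(60/27) ≈ 0.2143; Cmin,ss = (940/51)·f/(1−f) ≈ 5.027 mg/L.
Regimen B: f = (1/2)^(27/27) ≈ 0.5000; Cmin,ss = (1884/51)·f/(1−f) ≈ 36.941 mg/L.
Difference ≈ 5.027 − 36.941 ≈ -31.914 mg/L.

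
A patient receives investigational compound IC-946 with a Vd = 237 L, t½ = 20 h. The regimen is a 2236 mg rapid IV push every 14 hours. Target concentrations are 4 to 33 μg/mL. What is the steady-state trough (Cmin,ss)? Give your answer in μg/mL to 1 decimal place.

15.1 μg/mL

Over one 14-h interval, 14/20 ≈ 0.7 half-lives elapse, leaving f ≈ 0.6156 of each dose.
Each bolus raises the concentration by D/Vd = 2236/237 ≈ 9.435 μg/mL.
Steady-state trough Cmin,ss = C₀·f/(1−f) ≈ 9.435 × 0.6156/0.3844 ≈ 15.110 μg/mL.
Trough 15.1 μg/mL vs MEC 4 μg/mL: adequate.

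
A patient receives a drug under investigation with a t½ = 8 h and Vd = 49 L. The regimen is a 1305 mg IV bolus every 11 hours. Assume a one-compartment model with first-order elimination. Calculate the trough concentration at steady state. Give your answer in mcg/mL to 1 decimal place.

16.7 mcg/mL

k = ln2/t½ = ln2/8 ≈ 0.086643 h⁻¹; fraction remaining f = e^(−kτ) = e^(−0.086643×11) ≈ 0.3856.
Each bolus raises the concentration by D/Vd = 1305/49 ≈ 26.633 mcg/mL.
Steady-state trough Cmin,ss = C₀·f/(1−f) ≈ 26.633 × 0.3856/0.6144 ≈ 16.715 mcg/mL.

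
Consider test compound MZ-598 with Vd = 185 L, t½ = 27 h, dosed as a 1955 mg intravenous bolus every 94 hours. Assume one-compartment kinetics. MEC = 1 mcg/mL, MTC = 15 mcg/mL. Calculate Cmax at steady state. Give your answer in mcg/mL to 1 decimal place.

k = ln2/t½ = ln2/27 ≈ 0.025672 h⁻¹; fraction remaining f = e^(−kτ) = e^(−0.025672×94) ≈ 0.0895.
Accumulation ratio R = 1/(1 − f) ≈ 1/0.9105 ≈ 1.0983.
Each bolus raises the concentration by D/Vd = 1955/185 ≈ 10.568 mcg/mL.
Steady-state peak Cmax,ss = C₀·R ≈ 10.568 × 1.0983 ≈ 11.607 mcg/mL.
Peak 11.6 mcg/mL vs MTC 15 mcg/mL: below toxic threshold.

11.6 mcg/mL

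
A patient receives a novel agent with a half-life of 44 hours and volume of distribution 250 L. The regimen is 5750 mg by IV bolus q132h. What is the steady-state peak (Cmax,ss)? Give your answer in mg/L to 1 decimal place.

26.3 mg/L

τ = 132 h = 3 half-lives, so f = (1/2)^3 = 0.125.
At steady state, R = 1/(1 − 0.125) = 8/7.
Single-dose peak C₀ = D/Vd = 5750/250 = 23 mg/L.
Steady-state peak Cmax,ss = C₀·R = 23 × 8/7 ≈ 26.286 mg/L.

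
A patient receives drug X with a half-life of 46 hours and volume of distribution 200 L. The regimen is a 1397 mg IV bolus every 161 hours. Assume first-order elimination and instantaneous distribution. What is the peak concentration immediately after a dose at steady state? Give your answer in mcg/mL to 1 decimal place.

τ/t½ = 161/46 ≈ 3.5, so fraction remaining f = (1/2)^(161/46) ≈ 0.0884.
At steady state, accumulation factor R = 1/(1 − e^(−kτ)) ≈ 1.0970.
Each bolus raises the concentration by D/Vd = 1397/200 ≈ 6.985 mcg/mL.
Cmax,ss = C₀/(1 − f) ≈ 6.985/0.9116 ≈ 7.662 mcg/mL.

7.7 mcg/mL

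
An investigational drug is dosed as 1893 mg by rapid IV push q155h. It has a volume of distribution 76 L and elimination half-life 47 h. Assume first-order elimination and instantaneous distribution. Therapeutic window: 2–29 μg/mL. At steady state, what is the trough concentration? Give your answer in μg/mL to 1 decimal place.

τ/t½ = 155/47 ≈ 3.2979, so fraction remaining f = (1/2)^(155/47) ≈ 0.1017.
Accumulation ratio R = 1/(1 − f) ≈ 1/0.8983 ≈ 1.1132.
Single-dose peak C₀ = D/Vd = 1893/76 ≈ 24.908 μg/mL.
Steady-state peak Cmax,ss = C₀·R ≈ 24.908 × 1.1132 ≈ 27.728 μg/mL.
One interval later, Cmin,ss = Cmax,ss·e^(−kτ) ≈ 27.728 × 0.1017 ≈ 2.820 μg/mL.
Trough 2.8 μg/mL vs MEC 2 μg/mL: adequate.

2.8 μg/mL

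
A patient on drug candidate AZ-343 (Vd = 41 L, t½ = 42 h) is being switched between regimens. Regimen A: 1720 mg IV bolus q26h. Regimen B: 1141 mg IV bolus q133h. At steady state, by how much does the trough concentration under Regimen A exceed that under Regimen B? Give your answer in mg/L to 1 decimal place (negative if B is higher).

74.8 mg/L

Regimen A: f = (1/2)^(26/42) ≈ 0.6511; Cmin,ss = (1720/41)·f/(1−f) ≈ 78.287 mg/L.
Regimen B: f = (1/2)^(133/42) ≈ 0.1114; Cmin,ss = (1141/41)·f/(1−f) ≈ 3.489 mg/L.
Difference ≈ 78.287 − 3.489 ≈ 74.798 mg/L.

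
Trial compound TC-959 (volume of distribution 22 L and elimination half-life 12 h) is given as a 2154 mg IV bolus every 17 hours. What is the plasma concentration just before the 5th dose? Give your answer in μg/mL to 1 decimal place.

f = (1/2)^(τ/t½) = (1/2)^(17/12) ≈ 0.3746.
C₀ = D/Vd = 2154/22 ≈ 97.909 μg/mL.
Before the 5th dose, 4 doses have been given. Superposition: Cmin = C₀·(f + f² + … + f^4).
≈ 97.909 × (0.3746 + 0.1403 + 0.0526 + 0.0197) ≈ 97.909 × 0.5872 ≈ 57.492 μg/mL.

57.5 μg/mL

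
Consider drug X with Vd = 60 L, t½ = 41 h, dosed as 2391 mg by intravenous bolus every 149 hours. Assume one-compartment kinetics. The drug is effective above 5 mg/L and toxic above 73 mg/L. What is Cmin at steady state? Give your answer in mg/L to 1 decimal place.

τ/t½ = 149/41 ≈ 3.6341, so fraction remaining f = (1/2)^(149/41) ≈ 0.0805.
Each bolus raises the concentration by D/Vd = 2391/60 ≈ 39.850 mg/L.
Steady-state trough Cmin,ss = C₀·f/(1−f) ≈ 39.850 × 0.0805/0.9195 ≈ 3.489 mg/L.
Trough 3.5 mg/L vs MEC 5 mg/L: subtherapeutic.

3.5 mg/L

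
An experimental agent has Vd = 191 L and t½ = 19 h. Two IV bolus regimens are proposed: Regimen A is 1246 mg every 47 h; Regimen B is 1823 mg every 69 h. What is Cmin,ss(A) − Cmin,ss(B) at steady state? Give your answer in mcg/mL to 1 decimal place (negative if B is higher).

0.6 mcg/mL

Regimen A: f = (1/2)^(47/19) ≈ 0.1800; Cmin,ss = (1246/191)·f/(1−f) ≈ 1.432 mcg/mL.
Regimen B: f = (1/2)^(69/19) ≈ 0.0807; Cmin,ss = (1823/191)·f/(1−f) ≈ 0.838 mcg/mL.
Difference ≈ 1.432 − 0.838 ≈ 0.594 mcg/mL.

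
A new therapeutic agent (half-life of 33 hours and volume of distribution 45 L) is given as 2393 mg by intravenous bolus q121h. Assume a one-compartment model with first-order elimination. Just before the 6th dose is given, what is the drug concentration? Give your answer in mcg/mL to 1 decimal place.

f = (1/2)^(τ/t½) = (1/2)^(121/33) ≈ 0.0787.
C₀ = D/Vd = 2393/45 ≈ 53.178 mcg/mL.
Before the 6th dose, 5 doses have been given. Superposition: Cmin = C₀·(f + f² + … + f^5).
≈ 53.178 × (0.0787 + 0.0062 + 0.0005 + 0.0000 + 0.0000) ≈ 53.178 × 0.0854 ≈ 4.541 mcg/mL.

4.5 mcg/mL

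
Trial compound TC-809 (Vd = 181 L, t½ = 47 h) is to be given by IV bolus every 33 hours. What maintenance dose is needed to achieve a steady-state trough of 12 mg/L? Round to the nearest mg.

τ/t½ = 33/47 ≈ 0.70213, so f = (1/2)^(33/47) ≈ 0.614665.
Cmin,ss = (D/Vd)·f/(1−f), so D = Cmin,ss·Vd·(1−f)/f.
D = 12 × 181 × (1−f)/f ≈ 12 × 181 × 0.62690 ≈ 1361.63 mg.

1362 mg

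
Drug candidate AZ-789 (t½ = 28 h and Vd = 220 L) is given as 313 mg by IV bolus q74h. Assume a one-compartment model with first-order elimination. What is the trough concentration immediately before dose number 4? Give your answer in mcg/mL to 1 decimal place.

f = (1/2)^(τ/t½) = (1/2)^(74/28) ≈ 0.1601.
C₀ = D/Vd = 313/220 ≈ 1.423 mcg/mL.
Before the 4th dose, 3 doses have been given. Superposition: Cmin = C₀·(f + f² + … + f^3).
≈ 1.423 × (0.1601 + 0.0256 + 0.0041) ≈ 1.423 × 0.1898 ≈ 0.270 mcg/mL.

0.3 mcg/mL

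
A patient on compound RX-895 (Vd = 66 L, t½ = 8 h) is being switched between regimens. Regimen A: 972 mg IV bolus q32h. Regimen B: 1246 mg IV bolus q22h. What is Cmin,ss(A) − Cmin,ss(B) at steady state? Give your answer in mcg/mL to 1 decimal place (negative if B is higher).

Regimen A: f = (1/2)^(32/8) ≈ 0.0625; Cmin,ss = (972/66)·f/(1−f) ≈ 0.982 mcg/mL.
Regimen B: f = (1/2)^(22/8) ≈ 0.1487; Cmin,ss = (1246/66)·f/(1−f) ≈ 3.298 mcg/mL.
Difference ≈ 0.982 − 3.298 ≈ -2.316 mcg/mL.

-2.3 mcg/mL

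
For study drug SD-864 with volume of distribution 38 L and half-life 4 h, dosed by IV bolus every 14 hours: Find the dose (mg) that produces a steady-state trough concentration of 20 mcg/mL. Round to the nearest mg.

7838 mg

τ/t½ = 14/4 ≈ 3.5, so f = (1/2)^(14/4) ≈ 0.088388.
Cmin,ss = (D/Vd)·f/(1−f), so D = Cmin,ss·Vd·(1−f)/f.
D = 20 × 38 × (1−f)/f ≈ 20 × 38 × 10.31375 ≈ 7838.45 mg.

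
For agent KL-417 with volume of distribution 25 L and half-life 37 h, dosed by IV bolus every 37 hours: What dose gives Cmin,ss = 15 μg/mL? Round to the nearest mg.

375 mg

τ/t½ = 37/37 ≈ 1, so f = (1/2)^(37/37) ≈ 0.500000.
Cmin,ss = (D/Vd)·f/(1−f), so D = Cmin,ss·Vd·(1−f)/f.
D = 15 × 25 × (1−f)/f ≈ 15 × 25 × 1.00000 ≈ 375.00 mg.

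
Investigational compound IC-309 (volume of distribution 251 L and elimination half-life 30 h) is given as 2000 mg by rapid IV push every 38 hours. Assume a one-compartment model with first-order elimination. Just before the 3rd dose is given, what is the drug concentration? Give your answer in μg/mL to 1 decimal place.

4.7 μg/mL

f = (1/2)^(τ/t½) = (1/2)^(38/30) ≈ 0.4156.
C₀ = D/Vd = 2000/251 ≈ 7.968 μg/mL.
Before the 3rd dose, 2 doses have been given. Superposition: Cmin = C₀·(f + f²).
≈ 7.968 × (0.4156 + 0.1727) ≈ 7.968 × 0.5883 ≈ 4.688 μg/mL.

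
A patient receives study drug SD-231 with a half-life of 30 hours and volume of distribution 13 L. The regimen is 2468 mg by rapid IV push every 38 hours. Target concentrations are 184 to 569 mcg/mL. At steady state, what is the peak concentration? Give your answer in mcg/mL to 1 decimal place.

324.9 mcg/mL

Over one 38-h interval, 38/30 ≈ 1.2667 half-lives elapse, leaving f ≈ 0.4156 of each dose.
At steady state, accumulation factor R = 1/(1 − e^(−kτ)) ≈ 1.7112.
Single-dose peak C₀ = D/Vd = 2468/13 ≈ 189.846 mcg/mL.
Cmax,ss = C₀/(1 − f) ≈ 189.846/0.5844 ≈ 324.856 mcg/mL.
Peak 324.9 mcg/mL vs MTC 569 mcg/mL: below toxic threshold.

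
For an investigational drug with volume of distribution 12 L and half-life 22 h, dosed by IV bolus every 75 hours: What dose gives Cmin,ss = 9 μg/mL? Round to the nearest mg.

1039 mg

τ/t½ = 75/22 ≈ 3.4091, so f = (1/2)^(75/22) ≈ 0.094137.
Cmin,ss = (D/Vd)·f/(1−f), so D = Cmin,ss·Vd·(1−f)/f.
D = 9 × 12 × (1−f)/f ≈ 9 × 12 × 9.62282 ≈ 1039.26 mg.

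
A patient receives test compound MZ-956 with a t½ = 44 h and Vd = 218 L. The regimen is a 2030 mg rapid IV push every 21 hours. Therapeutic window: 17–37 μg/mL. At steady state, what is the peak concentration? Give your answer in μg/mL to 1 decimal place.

33.1 μg/mL

τ/t½ = 21/44 ≈ 0.47727, so fraction remaining f = (1/2)^(21/44) ≈ 0.7183.
Accumulation ratio R = 1/(1 − f) ≈ 1/0.2817 ≈ 3.5499.
Each bolus raises the concentration by D/Vd = 2030/218 ≈ 9.312 μg/mL.
Steady-state peak Cmax,ss = C₀·R ≈ 9.312 × 3.5499 ≈ 33.057 μg/mL.
Peak 33.1 μg/mL vs MTC 37 μg/mL: below toxic threshold.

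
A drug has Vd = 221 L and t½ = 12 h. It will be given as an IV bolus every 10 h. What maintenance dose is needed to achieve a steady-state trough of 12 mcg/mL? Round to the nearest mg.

2073 mg

τ/t½ = 10/12 ≈ 0.83333, so f = (1/2)^(10/12) ≈ 0.561231.
Cmin,ss = (D/Vd)·f/(1−f), so D = Cmin,ss·Vd·(1−f)/f.
D = 12 × 221 × (1−f)/f ≈ 12 × 221 × 0.78180 ≈ 2073.33 mg.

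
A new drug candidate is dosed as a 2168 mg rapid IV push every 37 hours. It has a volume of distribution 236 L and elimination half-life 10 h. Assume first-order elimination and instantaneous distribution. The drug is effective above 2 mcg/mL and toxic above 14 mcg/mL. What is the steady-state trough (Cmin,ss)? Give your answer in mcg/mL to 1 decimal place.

0.8 mcg/mL

k = ln2/t½ = ln2/10 ≈ 0.069315 h⁻¹; fraction remaining f = e^(−kτ) = e^(−0.069315×37) ≈ 0.0769.
At steady state, accumulation factor R = 1/(1 − e^(−kτ)) ≈ 1.0833.
Single-dose peak C₀ = D/Vd = 2168/236 ≈ 9.186 mcg/mL.
Steady-state peak Cmax,ss = C₀·R ≈ 9.186 × 1.0833 ≈ 9.951 mcg/mL.
Steady-state trough Cmin,ss = Cmax,ss·f ≈ 9.951 × 0.0769 ≈ 0.765 mcg/mL.
Trough 0.8 mcg/mL vs MEC 2 mcg/mL: subtherapeutic.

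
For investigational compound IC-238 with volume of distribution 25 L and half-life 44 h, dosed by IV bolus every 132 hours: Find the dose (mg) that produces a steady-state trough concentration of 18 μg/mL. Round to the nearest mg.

3150 mg

τ/t½ = 132/44 ≈ 3, so f = (1/2)^(132/44) ≈ 0.125000.
Cmin,ss = (D/Vd)·f/(1−f), so D = Cmin,ss·Vd·(1−f)/f.
D = 18 × 25 × (1−f)/f ≈ 18 × 25 × 7.00000 ≈ 3150.00 mg.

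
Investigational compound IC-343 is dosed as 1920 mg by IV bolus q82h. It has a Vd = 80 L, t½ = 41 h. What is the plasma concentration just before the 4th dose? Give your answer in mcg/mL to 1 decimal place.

f = (1/2)^(τ/t½) = (1/2)^(82/41) ≈ 0.2500.
C₀ = D/Vd = 1920/80 ≈ 24.000 mcg/mL.
Before the 4th dose, 3 doses have been given. Superposition: Cmin = C₀·(f + f² + … + f^3).
≈ 24.000 × (0.2500 + 0.0625 + 0.0156) ≈ 24.000 × 0.3281 ≈ 7.874 mcg/mL.

7.9 mcg/mL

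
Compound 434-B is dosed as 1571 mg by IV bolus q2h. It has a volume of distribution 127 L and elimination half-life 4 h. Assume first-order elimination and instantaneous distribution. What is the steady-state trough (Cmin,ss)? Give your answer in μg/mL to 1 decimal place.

k = ln2/t½ = ln2/4 ≈ 0.173287 h⁻¹; fraction remaining f = e^(−kτ) = e^(−0.173287×2) ≈ 0.7071.
At steady state, accumulation factor R = 1/(1 − e^(−kτ)) ≈ 3.4141.
Single-dose peak C₀ = D/Vd = 1571/127 ≈ 12.370 μg/mL.
Cmax,ss = C₀/(1 − f) ≈ 12.370/0.2929 ≈ 42.233 μg/mL.
One interval later, Cmin,ss = Cmax,ss·e^(−kτ) ≈ 42.233 × 0.7071 ≈ 29.863 μg/mL.

29.9 μg/mL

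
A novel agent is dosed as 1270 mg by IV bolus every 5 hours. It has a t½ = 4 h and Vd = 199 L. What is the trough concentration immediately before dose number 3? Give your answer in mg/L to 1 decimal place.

3.8 mg/L

f = (1/2)^(τ/t½) = (1/2)^(5/4) ≈ 0.4204.
C₀ = D/Vd = 1270/199 ≈ 6.382 mg/L.
Before the 3rd dose, 2 doses have been given. Superposition: Cmin = C₀·(f + f²).
≈ 6.382 × (0.4204 + 0.1767) ≈ 6.382 × 0.5971 ≈ 3.811 mg/L.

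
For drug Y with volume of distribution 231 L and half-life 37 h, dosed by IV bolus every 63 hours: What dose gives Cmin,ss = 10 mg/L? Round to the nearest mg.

τ/t½ = 63/37 ≈ 1.7027, so f = (1/2)^(63/37) ≈ 0.307210.
Cmin,ss = (D/Vd)·f/(1−f), so D = Cmin,ss·Vd·(1−f)/f.
D = 10 × 231 × (1−f)/f ≈ 10 × 231 × 2.25510 ≈ 5209.28 mg.

5209 mg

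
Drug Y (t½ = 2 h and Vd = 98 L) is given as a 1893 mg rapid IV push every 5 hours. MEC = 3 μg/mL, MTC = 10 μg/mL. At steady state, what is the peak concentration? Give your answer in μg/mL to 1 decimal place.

k = ln2/t½ = ln2/2 ≈ 0.346574 h⁻¹; fraction remaining f = e^(−kτ) = e^(−0.346574×5) ≈ 0.1768.
Accumulation ratio R = 1/(1 − f) ≈ 1/0.8232 ≈ 1.2148.
Single-dose peak C₀ = D/Vd = 1893/98 ≈ 19.316 μg/mL.
Cmax,ss = C₀/(1 − f) ≈ 19.316/0.8232 ≈ 23.465 μg/mL.
Peak 23.5 μg/mL vs MTC 10 μg/mL: exceeds toxic threshold.

23.5 μg/mL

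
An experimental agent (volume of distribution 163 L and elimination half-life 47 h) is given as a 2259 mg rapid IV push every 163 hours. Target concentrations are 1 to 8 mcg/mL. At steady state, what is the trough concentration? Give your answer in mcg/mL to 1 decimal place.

Over one 163-h interval, 163/47 ≈ 3.4681 half-lives elapse, leaving f ≈ 0.0904 of each dose.
Each bolus raises the concentration by D/Vd = 2259/163 ≈ 13.859 mcg/mL.
Steady-state trough Cmin,ss = C₀·f/(1−f) ≈ 13.859 × 0.0904/0.9096 ≈ 1.377 mcg/mL.
Trough 1.4 mcg/mL vs MEC 1 mcg/mL: adequate.

1.4 mcg/mL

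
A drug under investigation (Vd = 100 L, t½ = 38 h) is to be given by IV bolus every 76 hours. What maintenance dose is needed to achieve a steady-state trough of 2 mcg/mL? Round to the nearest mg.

600 mg

τ/t½ = 76/38 ≈ 2, so f = (1/2)^(76/38) ≈ 0.250000.
Cmin,ss = (D/Vd)·f/(1−f), so D = Cmin,ss·Vd·(1−f)/f.
D = 2 × 100 × (1−f)/f ≈ 2 × 100 × 3.00000 ≈ 600.00 mg.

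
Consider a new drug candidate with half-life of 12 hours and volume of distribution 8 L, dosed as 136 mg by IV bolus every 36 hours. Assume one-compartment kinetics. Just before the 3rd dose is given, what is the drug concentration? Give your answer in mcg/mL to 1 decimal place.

f = (1/2)^(τ/t½) = (1/2)^(36/12) ≈ 0.1250.
C₀ = D/Vd = 136/8 ≈ 17.000 mcg/mL.
Before the 3rd dose, 2 doses have been given. Superposition: Cmin = C₀·(f + f²).
≈ 17.000 × (0.1250 + 0.0156) ≈ 17.000 × 0.1406 ≈ 2.390 mcg/mL.

2.4 mcg/mL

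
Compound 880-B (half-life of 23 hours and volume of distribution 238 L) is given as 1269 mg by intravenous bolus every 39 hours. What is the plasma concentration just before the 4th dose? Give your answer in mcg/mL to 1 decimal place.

f = (1/2)^(τ/t½) = (1/2)^(39/23) ≈ 0.3087.
C₀ = D/Vd = 1269/238 ≈ 5.332 mcg/mL.
Before the 4th dose, 3 doses have been given. Superposition: Cmin = C₀·(f + f² + … + f^3).
≈ 5.332 × (0.3087 + 0.0953 + 0.0294) ≈ 5.332 × 0.4334 ≈ 2.311 mcg/mL.

2.3 mcg/mL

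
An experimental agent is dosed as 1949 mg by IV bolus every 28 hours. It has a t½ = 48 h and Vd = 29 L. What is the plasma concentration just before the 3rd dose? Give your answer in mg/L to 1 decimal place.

f = (1/2)^(τ/t½) = (1/2)^(28/48) ≈ 0.6674.
C₀ = D/Vd = 1949/29 ≈ 67.207 mg/L.
Before the 3rd dose, 2 doses have been given. Superposition: Cmin = C₀·(f + f²).
≈ 67.207 × (0.6674 + 0.4454) ≈ 67.207 × 1.1128 ≈ 74.788 mg/L.

74.8 mg/L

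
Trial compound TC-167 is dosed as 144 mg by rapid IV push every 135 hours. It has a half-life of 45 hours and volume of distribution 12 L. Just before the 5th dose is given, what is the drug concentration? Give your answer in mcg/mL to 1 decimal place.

1.7 mcg/mL

f = (1/2)^(τ/t½) = (1/2)^(135/45) ≈ 0.1250.
C₀ = D/Vd = 144/12 ≈ 12.000 mcg/mL.
Before the 5th dose, 4 doses have been given. Superposition: Cmin = C₀·(f + f² + … + f^4).
≈ 12.000 × (0.1250 + 0.0156 + 0.0020 + 0.0002) ≈ 12.000 × 0.1428 ≈ 1.714 mcg/mL.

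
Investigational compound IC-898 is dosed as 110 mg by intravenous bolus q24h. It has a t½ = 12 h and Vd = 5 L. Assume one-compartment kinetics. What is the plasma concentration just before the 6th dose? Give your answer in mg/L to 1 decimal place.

f = (1/2)^(τ/t½) = (1/2)^(24/12) ≈ 0.2500.
C₀ = D/Vd = 110/5 ≈ 22.000 mg/L.
Before the 6th dose, 5 doses have been given. Superposition: Cmin = C₀·(f + f² + … + f^5).
≈ 22.000 × (0.2500 + 0.0625 + 0.0156 + 0.0039 + 0.0010) ≈ 22.000 × 0.3330 ≈ 7.326 mg/L.

7.3 mg/L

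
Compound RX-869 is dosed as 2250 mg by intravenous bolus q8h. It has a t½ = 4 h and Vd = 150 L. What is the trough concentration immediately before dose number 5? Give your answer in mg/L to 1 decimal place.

5.0 mg/L

f = (1/2)^(τ/t½) = (1/2)^(8/4) ≈ 0.2500.
C₀ = D/Vd = 2250/150 ≈ 15.000 mg/L.
Before the 5th dose, 4 doses have been given. Superposition: Cmin = C₀·(f + f² + … + f^4).
≈ 15.000 × (0.2500 + 0.0625 + 0.0156 + 0.0039) ≈ 15.000 × 0.3320 ≈ 4.980 mg/L.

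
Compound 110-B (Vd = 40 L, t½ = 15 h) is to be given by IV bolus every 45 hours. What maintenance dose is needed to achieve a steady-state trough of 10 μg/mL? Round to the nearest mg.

2800 mg

τ/t½ = 45/15 ≈ 3, so f = (1/2)^(45/15) ≈ 0.125000.
Cmin,ss = (D/Vd)·f/(1−f), so D = Cmin,ss·Vd·(1−f)/f.
D = 10 × 40 × (1−f)/f ≈ 10 × 40 × 7.00000 ≈ 2800.00 mg.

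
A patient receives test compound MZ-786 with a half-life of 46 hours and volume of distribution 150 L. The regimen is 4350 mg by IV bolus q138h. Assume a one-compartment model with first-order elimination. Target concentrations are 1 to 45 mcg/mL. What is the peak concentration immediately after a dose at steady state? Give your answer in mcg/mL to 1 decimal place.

τ = 138 h = 3 half-lives, so f = (1/2)^3 = 0.125.
Accumulation ratio R = 1/(1 − f) = 1/0.875 = 8/7.
Single-dose peak C₀ = D/Vd = 4350/150 = 29 mcg/mL.
Steady-state peak Cmax,ss = C₀·R = 29 × 8/7 ≈ 33.143 mcg/mL.
Peak 33.1 mcg/mL vs MTC 45 mcg/mL: below toxic threshold.

33.1 mcg/mL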